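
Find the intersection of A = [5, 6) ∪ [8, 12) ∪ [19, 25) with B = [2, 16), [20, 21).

[5, 6) ∪ [8, 12) ∪ [20, 21)

[5, 6) meets the second set on [5, 6).
[8, 12) meets the second set on [8, 12).
[19, 25) meets the second set on [20, 21).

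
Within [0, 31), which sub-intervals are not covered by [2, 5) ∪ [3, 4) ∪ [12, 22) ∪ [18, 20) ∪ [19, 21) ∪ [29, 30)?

[0, 2) ∪ [5, 12) ∪ [22, 29) ∪ [30, 31)

Covered (merged): [2, 5), [12, 22), [29, 30).
Uncovered inside [0, 31): [0, 2), [5, 12), [22, 29), [30, 31).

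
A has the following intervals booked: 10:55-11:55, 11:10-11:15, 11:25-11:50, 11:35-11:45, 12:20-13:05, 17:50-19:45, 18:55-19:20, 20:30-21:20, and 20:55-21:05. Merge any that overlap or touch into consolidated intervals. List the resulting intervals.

11:10-11:15 overlaps/touches 10:55-11:55 → extend to 10:55-11:55.
11:25-11:50 overlaps/touches 10:55-11:55 → extend to 10:55-11:55.
11:35-11:45 overlaps/touches 10:55-11:55 → extend to 10:55-11:55.
12:20-13:05 is disjoint → start new block.
17:50-19:45 is disjoint → start new block.
18:55-19:20 overlaps/touches 17:50-19:45 → extend to 17:50-19:45.
20:30-21:20 is disjoint → start new block.
20:55-21:05 overlaps/touches 20:30-21:20 → extend to 20:30-21:20.

10:55-11:55, 12:20-13:05, 17:50-19:45, 20:30-21:20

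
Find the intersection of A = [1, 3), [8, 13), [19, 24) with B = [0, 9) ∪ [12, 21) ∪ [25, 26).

[1, 3) ∩ B → [1, 3).
[8, 13) ∩ B → [8, 9), [12, 13).
[19, 24) ∩ B → [19, 21).

[1, 3) ∪ [8, 9) ∪ [12, 13) ∪ [19, 21)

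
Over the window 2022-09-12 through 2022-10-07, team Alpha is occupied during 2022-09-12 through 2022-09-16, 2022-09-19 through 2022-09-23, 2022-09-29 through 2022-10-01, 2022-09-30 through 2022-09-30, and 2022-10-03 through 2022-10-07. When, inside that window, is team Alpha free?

2022-09-17 through 2022-09-18, 2022-09-24 through 2022-09-28, 2022-10-02 through 2022-10-02

The merged coverage is 2022-09-12 through 2022-09-16, 2022-09-19 through 2022-09-23, 2022-09-29 through 2022-10-01, 2022-10-03 through 2022-10-07.
Uncovered inside 2022-09-12 through 2022-10-07: 2022-09-17 through 2022-09-18, 2022-09-24 through 2022-09-28, 2022-10-02 through 2022-10-02.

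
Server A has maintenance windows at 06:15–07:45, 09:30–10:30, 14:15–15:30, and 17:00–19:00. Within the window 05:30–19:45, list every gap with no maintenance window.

After merging, the occupied span is 06:15–07:45, 09:30–10:30, 14:15–15:30, 17:00–19:00.
Gaps within 05:30–19:45: 05:30–06:15, 07:45–09:30, 10:30–14:15, 15:30–17:00, 19:00–19:45.

05:30–06:15, 07:45–09:30, 10:30–14:15, 15:30–17:00, 19:00–19:45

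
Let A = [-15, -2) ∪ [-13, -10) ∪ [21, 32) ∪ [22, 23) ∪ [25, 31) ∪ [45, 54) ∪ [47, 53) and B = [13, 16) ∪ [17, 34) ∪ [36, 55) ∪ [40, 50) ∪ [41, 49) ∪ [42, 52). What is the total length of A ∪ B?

52

Merge the first list: [-15, -2), [21, 32), [45, 54).
Merge the second list: [13, 16), [17, 34), [36, 55).
A ∪ B = [-15, -2), [13, 16), [17, 34), [36, 55).
Total: 13 + 3 + 17 + 19 = 52.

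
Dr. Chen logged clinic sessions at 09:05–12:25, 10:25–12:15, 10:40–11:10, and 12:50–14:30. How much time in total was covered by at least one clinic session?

Merged: 09:05–12:25, 12:50–14:30.
Lengths: 3 h 20 min + 1 h 40 min = 5 h.

5 h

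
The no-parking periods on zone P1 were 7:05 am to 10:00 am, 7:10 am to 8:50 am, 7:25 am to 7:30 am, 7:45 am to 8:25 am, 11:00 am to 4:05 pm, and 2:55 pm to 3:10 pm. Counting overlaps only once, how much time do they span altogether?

8 h

Merged: 7:05 am–10:00 am, 11:00 am–4:05 pm.
Lengths: 2 h 55 min + 5 h 5 min = 8 h.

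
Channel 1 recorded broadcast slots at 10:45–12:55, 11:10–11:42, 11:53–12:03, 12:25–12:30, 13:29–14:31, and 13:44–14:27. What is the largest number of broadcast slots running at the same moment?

Sweep endpoints in order; track running count of active intervals.
Peak of 2 reached at 11:10.

2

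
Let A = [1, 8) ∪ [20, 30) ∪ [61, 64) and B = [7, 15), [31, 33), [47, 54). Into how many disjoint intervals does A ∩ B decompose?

1

A ∩ B = [7, 8).
That is 1 disjoint piece.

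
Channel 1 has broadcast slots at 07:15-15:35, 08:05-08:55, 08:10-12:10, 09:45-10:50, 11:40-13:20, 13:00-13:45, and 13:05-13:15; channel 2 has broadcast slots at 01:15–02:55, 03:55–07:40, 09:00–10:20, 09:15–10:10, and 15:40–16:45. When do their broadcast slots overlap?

Merge the first list: 07:15-15:35.
Merge the second list: 01:15-02:55, 03:55-07:40, 09:00-10:20, 15:40-16:45.
07:15-15:35 meets the second set on 07:15-07:40, 09:00-10:20.

07:15-07:40, 09:00-10:20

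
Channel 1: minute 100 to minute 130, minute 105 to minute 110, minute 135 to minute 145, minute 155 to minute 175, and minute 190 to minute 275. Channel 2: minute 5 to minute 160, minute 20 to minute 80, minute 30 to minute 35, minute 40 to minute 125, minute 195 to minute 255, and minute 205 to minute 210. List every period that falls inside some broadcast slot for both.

minute 100 to minute 130, minute 135 to minute 145, minute 155 to minute 160, minute 195 to minute 255

Merge the first list: minute 100 to minute 130, minute 135 to minute 145, minute 155 to minute 175, minute 190 to minute 275.
Merge the second list: minute 5 to minute 160, minute 195 to minute 255.
minute 100 to minute 130 overlaps B on minute 100 to minute 130.
minute 135 to minute 145 overlaps B on minute 135 to minute 145.
minute 155 to minute 175 overlaps B on minute 155 to minute 160.
minute 190 to minute 275 overlaps B on minute 195 to minute 255.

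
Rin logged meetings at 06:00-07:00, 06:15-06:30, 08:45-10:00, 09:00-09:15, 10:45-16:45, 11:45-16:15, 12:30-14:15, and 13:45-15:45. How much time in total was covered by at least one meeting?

Merged: 06:00-07:00, 08:45-10:00, 10:45-16:45.
Lengths: 1 h + 1 h 15 min + 6 h = 8 h 15 min.

8 h 15 min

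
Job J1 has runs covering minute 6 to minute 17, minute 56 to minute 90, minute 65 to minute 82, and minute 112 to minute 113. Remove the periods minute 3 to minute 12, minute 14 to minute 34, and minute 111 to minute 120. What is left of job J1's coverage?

minute 12 to minute 14, minute 56 to minute 90

First set merges to minute 6 to minute 17, minute 56 to minute 90, minute 112 to minute 113.
minute 6 to minute 17 minus B → minute 12 to minute 14.
minute 56 to minute 90: no B overlap → unchanged.
minute 112 to minute 113: fully covered by B → removed.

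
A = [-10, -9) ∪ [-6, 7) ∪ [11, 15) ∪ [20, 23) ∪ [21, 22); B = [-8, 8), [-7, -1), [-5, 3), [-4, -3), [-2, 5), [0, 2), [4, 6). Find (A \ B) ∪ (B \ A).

[-10, -9) ∪ [-8, -6) ∪ [7, 8) ∪ [11, 15) ∪ [20, 23)

First set merges to [-10, -9), [-6, 7), [11, 15), [20, 23).
Second set merges to [-8, 8).
Only in the first: [-10, -9), [11, 15), [20, 23).
Only in the second: [-8, -6), [7, 8).
Together these are the periods covered by exactly one.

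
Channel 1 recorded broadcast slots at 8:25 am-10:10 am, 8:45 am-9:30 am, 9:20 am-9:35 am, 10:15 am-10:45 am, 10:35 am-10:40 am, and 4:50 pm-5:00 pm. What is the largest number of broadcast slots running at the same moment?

Walk the sorted start/end points keeping a running depth.
The depth first hits 3 at 9:20 am.

3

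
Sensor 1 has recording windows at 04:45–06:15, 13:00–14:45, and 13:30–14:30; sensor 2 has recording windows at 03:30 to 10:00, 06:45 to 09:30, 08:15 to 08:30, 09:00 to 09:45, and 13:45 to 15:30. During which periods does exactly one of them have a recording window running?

First set merges to 04:45–06:15, 13:00–14:45.
Second set merges to 03:30–10:00, 13:45–15:30.
A but not B: 13:00–13:45.
B but not A: 03:30–04:45, 06:15–10:00, 14:45–15:30.
Combining gives A △ B.

03:30–04:45, 06:15–10:00, 13:00–13:45, 14:45–15:30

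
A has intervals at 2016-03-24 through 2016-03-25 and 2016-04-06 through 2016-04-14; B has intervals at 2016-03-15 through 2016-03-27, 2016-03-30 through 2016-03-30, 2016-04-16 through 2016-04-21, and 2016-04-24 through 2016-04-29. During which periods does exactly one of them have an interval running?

A \ B = 2016-04-06 through 2016-04-14.
B \ A = 2016-03-15 through 2016-03-23, 2016-03-26 through 2016-03-27, 2016-03-30 through 2016-03-30, 2016-04-16 through 2016-04-21, 2016-04-24 through 2016-04-29.
Union of the two gives the symmetric difference.

2016-03-15 through 2016-03-23, 2016-03-26 through 2016-03-27, 2016-03-30 through 2016-03-30, 2016-04-06 through 2016-04-14, 2016-04-16 through 2016-04-21, 2016-04-24 through 2016-04-29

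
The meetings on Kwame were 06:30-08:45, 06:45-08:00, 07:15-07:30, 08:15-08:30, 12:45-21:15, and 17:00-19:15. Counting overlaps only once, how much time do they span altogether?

Merged: 06:30–08:45, 12:45–21:15.
Lengths: 2 h 15 min + 8 h 30 min = 10 h 45 min.

10 h 45 min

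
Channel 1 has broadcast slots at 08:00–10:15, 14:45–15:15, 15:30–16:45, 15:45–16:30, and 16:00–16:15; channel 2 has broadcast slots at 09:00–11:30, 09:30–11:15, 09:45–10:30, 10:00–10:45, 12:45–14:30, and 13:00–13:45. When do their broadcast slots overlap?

09:00–10:15

A, merged: 08:00–10:15, 14:45–15:15, 15:30–16:45.
B, merged: 09:00–11:30, 12:45–14:30.
08:00–10:15 ∩ B → 09:00–10:15.
14:45–15:15 meets no B interval.
15:30–16:45 meets no B interval.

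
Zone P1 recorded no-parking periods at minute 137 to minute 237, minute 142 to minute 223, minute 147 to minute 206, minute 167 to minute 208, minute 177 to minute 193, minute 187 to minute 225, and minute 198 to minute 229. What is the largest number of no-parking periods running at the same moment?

At minute 187, 6 of the intervals are simultaneously active.
No point has more.

6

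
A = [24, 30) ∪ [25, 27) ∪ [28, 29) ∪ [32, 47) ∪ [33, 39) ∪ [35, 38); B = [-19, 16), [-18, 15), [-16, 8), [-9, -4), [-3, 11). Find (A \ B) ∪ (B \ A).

[-19, 16) ∪ [24, 30) ∪ [32, 47)

Merge the first list: [24, 30), [32, 47).
Merge the second list: [-19, 16).
Only in the first: [24, 30), [32, 47).
Only in the second: [-19, 16).
Together these are the periods covered by exactly one.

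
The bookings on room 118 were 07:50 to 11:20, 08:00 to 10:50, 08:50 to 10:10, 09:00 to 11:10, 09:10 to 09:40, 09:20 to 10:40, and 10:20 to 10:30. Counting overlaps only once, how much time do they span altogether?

3 h 30 min

Merged: 07:50–11:20.
Length: 3 h 30 min.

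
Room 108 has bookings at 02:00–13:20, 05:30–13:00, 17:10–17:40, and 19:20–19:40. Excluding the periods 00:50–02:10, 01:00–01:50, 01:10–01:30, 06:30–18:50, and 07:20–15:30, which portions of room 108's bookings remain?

02:10–06:30, 19:20–19:40

First set merges to 02:00–13:20, 17:10–17:40, 19:20–19:40.
Second set merges to 00:50–02:10, 06:30–18:50.
02:00–13:20 \ B = 02:10–06:30.
17:10–17:40: entirely removed.
19:20–19:40: nothing removed.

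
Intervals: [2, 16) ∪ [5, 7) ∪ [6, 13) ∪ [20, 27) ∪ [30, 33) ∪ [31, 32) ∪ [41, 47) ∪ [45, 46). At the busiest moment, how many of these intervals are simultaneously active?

3

At 6, 3 of the intervals are simultaneously active.
No point has more.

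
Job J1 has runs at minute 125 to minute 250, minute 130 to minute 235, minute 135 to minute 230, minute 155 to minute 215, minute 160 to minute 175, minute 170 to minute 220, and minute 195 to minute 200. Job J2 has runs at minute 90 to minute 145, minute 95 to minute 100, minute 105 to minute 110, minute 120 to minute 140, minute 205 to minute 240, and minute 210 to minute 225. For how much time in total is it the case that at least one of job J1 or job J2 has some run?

160 minutes

First set merges to minute 125 to minute 250.
Second set merges to minute 90 to minute 145, minute 205 to minute 240.
A ∪ B = minute 90 to minute 250.
Total: 160 minutes.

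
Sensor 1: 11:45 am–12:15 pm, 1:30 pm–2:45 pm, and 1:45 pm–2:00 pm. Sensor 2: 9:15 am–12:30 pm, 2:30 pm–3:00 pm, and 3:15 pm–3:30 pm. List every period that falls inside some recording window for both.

11:45 am-12:15 pm, 2:30 pm-2:45 pm

First set merges to 11:45 am-12:15 pm, 1:30 pm-2:45 pm.
11:45 am-12:15 pm meets the second set on 11:45 am-12:15 pm.
1:30 pm-2:45 pm meets the second set on 2:30 pm-2:45 pm.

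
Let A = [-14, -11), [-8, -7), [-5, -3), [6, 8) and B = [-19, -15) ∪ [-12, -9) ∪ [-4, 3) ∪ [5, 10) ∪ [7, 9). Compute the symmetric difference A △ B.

Second set merges to [-19, -15), [-12, -9), [-4, 3), [5, 10).
A but not B: [-14, -12), [-8, -7), [-5, -4).
B but not A: [-19, -15), [-11, -9), [-3, 3), [5, 6), [8, 10).
Combining gives A △ B.

[-19, -15) ∪ [-14, -12) ∪ [-11, -9) ∪ [-8, -7) ∪ [-5, -4) ∪ [-3, 3) ∪ [5, 6) ∪ [8, 10)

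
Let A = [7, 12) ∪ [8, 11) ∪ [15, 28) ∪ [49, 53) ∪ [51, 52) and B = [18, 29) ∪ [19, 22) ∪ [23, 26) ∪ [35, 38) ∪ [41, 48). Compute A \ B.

[7, 12) ∪ [15, 18) ∪ [49, 53)

First set merges to [7, 12), [15, 28), [49, 53).
Second set merges to [18, 29), [35, 38), [41, 48).
[7, 12): nothing removed.
[15, 28) \ B = [15, 18).
[49, 53): nothing removed.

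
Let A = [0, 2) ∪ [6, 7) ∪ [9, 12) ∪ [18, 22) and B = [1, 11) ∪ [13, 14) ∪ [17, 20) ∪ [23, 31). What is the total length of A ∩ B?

6

A ∩ B = [1, 2), [6, 7), [9, 11), [18, 20).
Total: 1 + 1 + 2 + 2 = 6.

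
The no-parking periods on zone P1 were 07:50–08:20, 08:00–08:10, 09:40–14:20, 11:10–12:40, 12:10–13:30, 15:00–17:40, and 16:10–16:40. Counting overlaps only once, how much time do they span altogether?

Merged: 07:50–08:20, 09:40–14:20, 15:00–17:40.
Lengths: 30 min + 4 h 40 min + 2 h 40 min = 7 h 50 min.

7 h 50 min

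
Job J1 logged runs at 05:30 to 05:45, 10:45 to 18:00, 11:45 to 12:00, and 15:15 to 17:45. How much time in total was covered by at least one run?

Merged: 05:30–05:45, 10:45–18:00.
Lengths: 15 min + 7 h 15 min = 7 h 30 min.

7 h 30 min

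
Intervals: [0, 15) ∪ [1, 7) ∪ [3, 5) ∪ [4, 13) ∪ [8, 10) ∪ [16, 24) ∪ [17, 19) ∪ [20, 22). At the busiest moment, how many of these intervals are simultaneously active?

4

Walk the sorted start/end points keeping a running depth.
The depth first hits 4 at 4.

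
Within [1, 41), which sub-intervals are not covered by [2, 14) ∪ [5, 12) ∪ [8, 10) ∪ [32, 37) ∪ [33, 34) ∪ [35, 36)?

The merged coverage is [2, 14), [32, 37).
Complement within [1, 41): [1, 2), [14, 32), [37, 41).

[1, 2) ∪ [14, 32) ∪ [37, 41)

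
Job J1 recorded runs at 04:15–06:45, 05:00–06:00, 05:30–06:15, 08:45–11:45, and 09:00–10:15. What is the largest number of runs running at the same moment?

3

At 05:30, 3 of the intervals are simultaneously active.
No point has more.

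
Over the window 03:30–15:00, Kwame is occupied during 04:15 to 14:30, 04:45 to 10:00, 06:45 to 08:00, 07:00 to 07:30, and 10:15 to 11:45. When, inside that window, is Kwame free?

Covered (merged): 04:15-14:30.
Uncovered inside 03:30-15:00: 03:30-04:15, 14:30-15:00.

03:30-04:15, 14:30-15:00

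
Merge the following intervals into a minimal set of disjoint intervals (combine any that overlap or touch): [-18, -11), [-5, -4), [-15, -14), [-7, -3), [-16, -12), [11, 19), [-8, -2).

Sort by start: [-18, -11), [-16, -12), [-15, -14), [-8, -2), [-7, -3), [-5, -4), [11, 19).
[-16, -12) overlaps/touches [-18, -11) → extend to [-18, -11).
[-15, -14) overlaps/touches [-18, -11) → extend to [-18, -11).
[-8, -2) is disjoint → start new block.
[-7, -3) overlaps/touches [-8, -2) → extend to [-8, -2).
[-5, -4) overlaps/touches [-8, -2) → extend to [-8, -2).
[11, 19) is disjoint → start new block.

[-18, -11) ∪ [-8, -2) ∪ [11, 19)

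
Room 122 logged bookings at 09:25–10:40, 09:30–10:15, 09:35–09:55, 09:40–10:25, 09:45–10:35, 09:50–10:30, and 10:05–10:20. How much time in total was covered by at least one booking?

1 h 15 min

Merged: 09:25-10:40.
Length: 1 h 15 min.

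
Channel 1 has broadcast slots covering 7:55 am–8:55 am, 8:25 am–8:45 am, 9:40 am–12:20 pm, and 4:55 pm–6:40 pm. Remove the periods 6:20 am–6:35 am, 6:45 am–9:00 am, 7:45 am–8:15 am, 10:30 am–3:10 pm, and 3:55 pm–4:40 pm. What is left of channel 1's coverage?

First set merges to 7:55 am-8:55 am, 9:40 am-12:20 pm, 4:55 pm-6:40 pm.
Second set merges to 6:20 am-6:35 am, 6:45 am-9:00 am, 10:30 am-3:10 pm, 3:55 pm-4:40 pm.
7:55 am-8:55 am: fully covered by B → removed.
9:40 am-12:20 pm minus B → 9:40 am-10:30 am.
4:55 pm-6:40 pm: no B overlap → unchanged.

9:40 am-10:30 am, 4:55 pm-6:40 pm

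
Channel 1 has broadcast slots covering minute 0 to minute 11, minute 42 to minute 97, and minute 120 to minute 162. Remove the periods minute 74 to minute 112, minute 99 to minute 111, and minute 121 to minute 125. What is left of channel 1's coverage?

minute 0 to minute 11, minute 42 to minute 74, minute 120 to minute 121, minute 125 to minute 162

Second set merges to minute 74 to minute 112, minute 121 to minute 125.
minute 0 to minute 11 is untouched.
minute 42 to minute 97 with B removed leaves minute 42 to minute 74.
minute 120 to minute 162 with B removed leaves minute 120 to minute 121, minute 125 to minute 162.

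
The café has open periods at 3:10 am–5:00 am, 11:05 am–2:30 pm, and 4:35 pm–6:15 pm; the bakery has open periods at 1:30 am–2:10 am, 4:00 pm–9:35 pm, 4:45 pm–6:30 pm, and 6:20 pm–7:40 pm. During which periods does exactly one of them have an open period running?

1:30 am–2:10 am, 3:10 am–5:00 am, 11:05 am–2:30 pm, 4:00 pm–4:35 pm, 6:15 pm–9:35 pm

Merge the second list: 1:30 am–2:10 am, 4:00 pm–9:35 pm.
A but not B: 3:10 am–5:00 am, 11:05 am–2:30 pm.
B but not A: 1:30 am–2:10 am, 4:00 pm–4:35 pm, 6:15 pm–9:35 pm.
Combining gives A △ B.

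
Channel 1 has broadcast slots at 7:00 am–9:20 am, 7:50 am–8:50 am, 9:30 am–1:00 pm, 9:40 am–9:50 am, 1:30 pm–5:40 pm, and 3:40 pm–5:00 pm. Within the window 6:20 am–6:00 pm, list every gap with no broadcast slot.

6:20 am-7:00 am, 9:20 am-9:30 am, 1:00 pm-1:30 pm, 5:40 pm-6:00 pm

The merged coverage is 7:00 am-9:20 am, 9:30 am-1:00 pm, 1:30 pm-5:40 pm.
Uncovered inside 6:20 am-6:00 pm: 6:20 am-7:00 am, 9:20 am-9:30 am, 1:00 pm-1:30 pm, 5:40 pm-6:00 pm.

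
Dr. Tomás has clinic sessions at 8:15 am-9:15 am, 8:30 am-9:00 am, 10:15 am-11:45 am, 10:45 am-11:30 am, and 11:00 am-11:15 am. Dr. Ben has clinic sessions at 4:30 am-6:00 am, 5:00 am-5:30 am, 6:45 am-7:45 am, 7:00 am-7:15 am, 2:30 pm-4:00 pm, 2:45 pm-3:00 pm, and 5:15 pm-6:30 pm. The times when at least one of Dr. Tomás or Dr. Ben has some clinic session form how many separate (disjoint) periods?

6

Merge the first list: 8:15 am–9:15 am, 10:15 am–11:45 am.
Merge the second list: 4:30 am–6:00 am, 6:45 am–7:45 am, 2:30 pm–4:00 pm, 5:15 pm–6:30 pm.
A ∪ B = 4:30 am–6:00 am, 6:45 am–7:45 am, 8:15 am–9:15 am, 10:15 am–11:45 am, 2:30 pm–4:00 pm, 5:15 pm–6:30 pm.
That is 6 disjoint pieces.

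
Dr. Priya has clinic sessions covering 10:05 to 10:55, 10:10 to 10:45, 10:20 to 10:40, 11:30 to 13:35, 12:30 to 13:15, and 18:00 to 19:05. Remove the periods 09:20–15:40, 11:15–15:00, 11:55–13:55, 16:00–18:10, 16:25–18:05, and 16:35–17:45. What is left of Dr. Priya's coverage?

18:10-19:05

First set merges to 10:05-10:55, 11:30-13:35, 18:00-19:05.
Second set merges to 09:20-15:40, 16:00-18:10.
10:05-10:55: entirely removed.
11:30-13:35: entirely removed.
18:00-19:05 \ B = 18:10-19:05.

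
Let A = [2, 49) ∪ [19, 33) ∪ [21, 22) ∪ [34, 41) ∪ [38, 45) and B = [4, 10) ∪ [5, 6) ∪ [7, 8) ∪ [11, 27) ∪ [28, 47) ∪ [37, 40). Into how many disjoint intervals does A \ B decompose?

Merge the first list: [2, 49).
Merge the second list: [4, 10), [11, 27), [28, 47).
A \ B = [2, 4), [10, 11), [27, 28), [47, 49).
That is 4 disjoint pieces.

4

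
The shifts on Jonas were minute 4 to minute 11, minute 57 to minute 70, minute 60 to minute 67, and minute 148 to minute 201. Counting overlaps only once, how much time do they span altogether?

Merged: minute 4 to minute 11, minute 57 to minute 70, minute 148 to minute 201.
Lengths: 7 minutes + 13 minutes + 53 minutes = 73 minutes.

73 minutes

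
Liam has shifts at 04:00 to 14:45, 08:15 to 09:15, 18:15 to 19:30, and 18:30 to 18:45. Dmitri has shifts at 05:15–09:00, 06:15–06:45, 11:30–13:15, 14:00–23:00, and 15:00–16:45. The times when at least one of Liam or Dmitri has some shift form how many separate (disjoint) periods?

1

A, merged: 04:00-14:45, 18:15-19:30.
B, merged: 05:15-09:00, 11:30-13:15, 14:00-23:00.
A ∪ B = 04:00-23:00.
That is 1 disjoint piece.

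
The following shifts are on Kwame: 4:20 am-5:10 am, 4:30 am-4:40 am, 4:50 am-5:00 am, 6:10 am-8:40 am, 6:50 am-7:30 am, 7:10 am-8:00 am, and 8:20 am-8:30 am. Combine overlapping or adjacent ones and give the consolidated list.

4:30 am–4:40 am overlaps/touches 4:20 am–5:10 am → extend to 4:20 am–5:10 am.
4:50 am–5:00 am overlaps/touches 4:20 am–5:10 am → extend to 4:20 am–5:10 am.
6:10 am–8:40 am is disjoint → start new block.
6:50 am–7:30 am overlaps/touches 6:10 am–8:40 am → extend to 6:10 am–8:40 am.
7:10 am–8:00 am overlaps/touches 6:10 am–8:40 am → extend to 6:10 am–8:40 am.
8:20 am–8:30 am overlaps/touches 6:10 am–8:40 am → extend to 6:10 am–8:40 am.

4:20 am–5:10 am, 6:10 am–8:40 am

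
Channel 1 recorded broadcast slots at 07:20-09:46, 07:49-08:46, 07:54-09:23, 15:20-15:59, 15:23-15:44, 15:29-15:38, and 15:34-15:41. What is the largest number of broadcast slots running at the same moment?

Sweep endpoints in order; track running count of active intervals.
Peak of 4 reached at 15:34.

4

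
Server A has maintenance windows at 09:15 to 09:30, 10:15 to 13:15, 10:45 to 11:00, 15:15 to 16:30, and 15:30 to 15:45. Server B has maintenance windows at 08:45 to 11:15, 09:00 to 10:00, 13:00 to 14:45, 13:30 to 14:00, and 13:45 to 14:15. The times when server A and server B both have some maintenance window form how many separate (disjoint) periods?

3

Merge the first list: 09:15–09:30, 10:15–13:15, 15:15–16:30.
Merge the second list: 08:45–11:15, 13:00–14:45.
A ∩ B = 09:15–09:30, 10:15–11:15, 13:00–13:15.
That is 3 disjoint pieces.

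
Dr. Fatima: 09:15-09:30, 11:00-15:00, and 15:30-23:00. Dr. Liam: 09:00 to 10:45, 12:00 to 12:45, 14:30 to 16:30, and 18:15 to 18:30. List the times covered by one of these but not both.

Only in the first: 11:00–12:00, 12:45–14:30, 16:30–18:15, 18:30–23:00.
Only in the second: 09:00–09:15, 09:30–10:45, 15:00–15:30.
Together these are the periods covered by exactly one.

09:00–09:15, 09:30–10:45, 11:00–12:00, 12:45–14:30, 15:00–15:30, 16:30–18:15, 18:30–23:00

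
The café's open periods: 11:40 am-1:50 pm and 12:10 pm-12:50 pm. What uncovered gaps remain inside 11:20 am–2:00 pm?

11:20 am-11:40 am, 1:50 pm-2:00 pm

After merging, the occupied span is 11:40 am-1:50 pm.
Complement within 11:20 am-2:00 pm: 11:20 am-11:40 am, 1:50 pm-2:00 pm.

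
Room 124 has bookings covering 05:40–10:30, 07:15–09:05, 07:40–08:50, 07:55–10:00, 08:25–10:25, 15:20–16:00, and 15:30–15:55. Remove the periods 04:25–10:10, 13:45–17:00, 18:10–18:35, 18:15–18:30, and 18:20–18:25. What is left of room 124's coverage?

10:10–10:30

First set merges to 05:40–10:30, 15:20–16:00.
Second set merges to 04:25–10:10, 13:45–17:00, 18:10–18:35.
05:40–10:30 \ B = 10:10–10:30.
15:20–16:00: entirely removed.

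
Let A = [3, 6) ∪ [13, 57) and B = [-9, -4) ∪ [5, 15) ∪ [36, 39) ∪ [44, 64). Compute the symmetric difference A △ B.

Only in the first: [3, 5), [15, 36), [39, 44).
Only in the second: [-9, -4), [6, 13), [57, 64).
Together these are the periods covered by exactly one.

[-9, -4) ∪ [3, 5) ∪ [6, 13) ∪ [15, 36) ∪ [39, 44) ∪ [57, 64)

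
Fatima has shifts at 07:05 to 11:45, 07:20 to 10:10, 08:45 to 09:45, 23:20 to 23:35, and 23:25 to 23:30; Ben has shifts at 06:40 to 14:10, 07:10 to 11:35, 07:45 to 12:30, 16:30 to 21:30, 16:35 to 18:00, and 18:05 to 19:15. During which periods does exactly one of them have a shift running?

06:40-07:05, 11:45-14:10, 16:30-21:30, 23:20-23:35

Merge the first list: 07:05-11:45, 23:20-23:35.
Merge the second list: 06:40-14:10, 16:30-21:30.
A but not B: 23:20-23:35.
B but not A: 06:40-07:05, 11:45-14:10, 16:30-21:30.
Combining gives A △ B.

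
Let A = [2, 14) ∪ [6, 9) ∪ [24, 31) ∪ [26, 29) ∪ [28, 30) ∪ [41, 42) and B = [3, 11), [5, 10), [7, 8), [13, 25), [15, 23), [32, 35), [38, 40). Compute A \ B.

[2, 3) ∪ [11, 13) ∪ [25, 31) ∪ [41, 42)

First set merges to [2, 14), [24, 31), [41, 42).
Second set merges to [3, 11), [13, 25), [32, 35), [38, 40).
[2, 14) minus B → [2, 3), [11, 13).
[24, 31) minus B → [25, 31).
[41, 42): no B overlap → unchanged.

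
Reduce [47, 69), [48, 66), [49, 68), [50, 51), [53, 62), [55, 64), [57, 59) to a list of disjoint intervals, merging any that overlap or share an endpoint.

[47, 69)

[48, 66) overlaps/touches [47, 69) → extend to [47, 69).
[49, 68) overlaps/touches [47, 69) → extend to [47, 69).
[50, 51) overlaps/touches [47, 69) → extend to [47, 69).
[53, 62) overlaps/touches [47, 69) → extend to [47, 69).
[55, 64) overlaps/touches [47, 69) → extend to [47, 69).
[57, 59) overlaps/touches [47, 69) → extend to [47, 69).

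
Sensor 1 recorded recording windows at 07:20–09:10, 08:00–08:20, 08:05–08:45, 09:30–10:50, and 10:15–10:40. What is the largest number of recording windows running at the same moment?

3

Walk the sorted start/end points keeping a running depth.
The depth first hits 3 at 08:05.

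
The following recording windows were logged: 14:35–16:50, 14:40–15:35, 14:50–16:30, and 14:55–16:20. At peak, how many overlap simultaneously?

4

Walk the sorted start/end points keeping a running depth.
The depth first hits 4 at 14:55.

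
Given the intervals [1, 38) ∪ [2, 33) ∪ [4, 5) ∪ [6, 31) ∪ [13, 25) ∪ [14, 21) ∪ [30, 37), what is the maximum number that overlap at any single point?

5

Walk the sorted start/end points keeping a running depth.
The depth first hits 5 at 14.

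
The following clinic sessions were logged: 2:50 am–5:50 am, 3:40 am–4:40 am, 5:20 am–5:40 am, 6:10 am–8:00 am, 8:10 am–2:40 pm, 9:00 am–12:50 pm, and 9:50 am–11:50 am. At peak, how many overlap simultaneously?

3

Sweep endpoints in order; track running count of active intervals.
Peak of 3 reached at 9:50 am.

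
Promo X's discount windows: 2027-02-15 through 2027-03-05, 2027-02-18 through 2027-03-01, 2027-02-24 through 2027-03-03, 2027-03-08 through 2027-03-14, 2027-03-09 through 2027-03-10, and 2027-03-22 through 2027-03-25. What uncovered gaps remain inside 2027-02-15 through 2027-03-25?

2027-03-06 through 2027-03-07, 2027-03-15 through 2027-03-21

Covered (merged): 2027-02-15 through 2027-03-05, 2027-03-08 through 2027-03-14, 2027-03-22 through 2027-03-25.
Complement within 2027-02-15 through 2027-03-25: 2027-03-06 through 2027-03-07, 2027-03-15 through 2027-03-21.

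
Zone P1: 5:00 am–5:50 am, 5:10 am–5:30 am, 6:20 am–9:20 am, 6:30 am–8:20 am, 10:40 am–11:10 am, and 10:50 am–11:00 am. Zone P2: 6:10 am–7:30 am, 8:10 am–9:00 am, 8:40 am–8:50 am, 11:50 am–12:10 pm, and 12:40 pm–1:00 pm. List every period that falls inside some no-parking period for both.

6:20 am–7:30 am, 8:10 am–9:00 am

A, merged: 5:00 am–5:50 am, 6:20 am–9:20 am, 10:40 am–11:10 am.
B, merged: 6:10 am–7:30 am, 8:10 am–9:00 am, 11:50 am–12:10 pm, 12:40 pm–1:00 pm.
5:00 am–5:50 am meets no B interval.
6:20 am–9:20 am ∩ B → 6:20 am–7:30 am, 8:10 am–9:00 am.
10:40 am–11:10 am meets no B interval.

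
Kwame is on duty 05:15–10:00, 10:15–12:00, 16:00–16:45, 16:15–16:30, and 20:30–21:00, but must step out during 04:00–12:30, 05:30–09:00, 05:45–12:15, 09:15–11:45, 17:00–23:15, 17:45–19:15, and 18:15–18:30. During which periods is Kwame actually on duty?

16:00–16:45

A, merged: 05:15–10:00, 10:15–12:00, 16:00–16:45, 20:30–21:00.
B, merged: 04:00–12:30, 17:00–23:15.
05:15–10:00 lies entirely inside B → drops out.
10:15–12:00 lies entirely inside B → drops out.
16:00–16:45 is untouched.
20:30–21:00 lies entirely inside B → drops out.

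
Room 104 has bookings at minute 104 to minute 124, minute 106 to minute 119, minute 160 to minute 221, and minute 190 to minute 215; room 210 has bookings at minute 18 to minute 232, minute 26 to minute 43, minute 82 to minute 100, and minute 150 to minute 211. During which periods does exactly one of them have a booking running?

minute 18 to minute 104, minute 124 to minute 160, minute 221 to minute 232

A, merged: minute 104 to minute 124, minute 160 to minute 221.
B, merged: minute 18 to minute 232.
A \ B = none.
B \ A = minute 18 to minute 104, minute 124 to minute 160, minute 221 to minute 232.
Union of the two gives the symmetric difference.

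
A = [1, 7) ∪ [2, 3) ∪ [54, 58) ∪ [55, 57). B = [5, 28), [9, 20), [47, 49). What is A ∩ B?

[5, 7)

First set merges to [1, 7), [54, 58).
Second set merges to [5, 28), [47, 49).
[1, 7) meets the second set on [5, 7).
[54, 58): no overlap with the second set.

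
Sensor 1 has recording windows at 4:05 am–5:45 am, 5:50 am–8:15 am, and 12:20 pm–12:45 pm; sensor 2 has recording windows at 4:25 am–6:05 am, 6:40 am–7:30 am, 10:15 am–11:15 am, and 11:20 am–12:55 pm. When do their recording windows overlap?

4:05 am–5:45 am overlaps B on 4:25 am–5:45 am.
5:50 am–8:15 am overlaps B on 5:50 am–6:05 am, 6:40 am–7:30 am.
12:20 pm–12:45 pm overlaps B on 12:20 pm–12:45 pm.

4:25 am–5:45 am, 5:50 am–6:05 am, 6:40 am–7:30 am, 12:20 pm–12:45 pm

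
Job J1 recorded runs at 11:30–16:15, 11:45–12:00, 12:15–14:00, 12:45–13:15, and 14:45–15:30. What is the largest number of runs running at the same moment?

3

Sweep endpoints in order; track running count of active intervals.
Peak of 3 reached at 12:45.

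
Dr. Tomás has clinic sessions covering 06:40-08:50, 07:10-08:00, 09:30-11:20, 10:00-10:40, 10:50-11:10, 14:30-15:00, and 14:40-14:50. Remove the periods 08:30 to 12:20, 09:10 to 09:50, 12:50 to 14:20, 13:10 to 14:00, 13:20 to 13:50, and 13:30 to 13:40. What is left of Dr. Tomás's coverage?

06:40–08:30, 14:30–15:00

A, merged: 06:40–08:50, 09:30–11:20, 14:30–15:00.
B, merged: 08:30–12:20, 12:50–14:20.
06:40–08:50 minus B → 06:40–08:30.
09:30–11:20: fully covered by B → removed.
14:30–15:00: no B overlap → unchanged.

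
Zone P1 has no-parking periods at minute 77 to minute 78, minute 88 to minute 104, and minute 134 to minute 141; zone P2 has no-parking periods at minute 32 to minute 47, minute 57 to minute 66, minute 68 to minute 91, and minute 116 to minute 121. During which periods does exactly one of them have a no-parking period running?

Only in the first: minute 91 to minute 104, minute 134 to minute 141.
Only in the second: minute 32 to minute 47, minute 57 to minute 66, minute 68 to minute 77, minute 78 to minute 88, minute 116 to minute 121.
Together these are the periods covered by exactly one.

minute 32 to minute 47, minute 57 to minute 66, minute 68 to minute 77, minute 78 to minute 88, minute 91 to minute 104, minute 116 to minute 121, minute 134 to minute 141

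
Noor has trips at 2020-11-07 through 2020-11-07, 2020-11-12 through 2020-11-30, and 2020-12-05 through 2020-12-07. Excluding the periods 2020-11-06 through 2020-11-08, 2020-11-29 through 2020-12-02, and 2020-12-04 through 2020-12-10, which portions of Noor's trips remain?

2020-11-07 through 2020-11-07: entirely removed.
2020-11-12 through 2020-11-30 \ B = 2020-11-12 through 2020-11-28.
2020-12-05 through 2020-12-07: entirely removed.

2020-11-12 through 2020-11-28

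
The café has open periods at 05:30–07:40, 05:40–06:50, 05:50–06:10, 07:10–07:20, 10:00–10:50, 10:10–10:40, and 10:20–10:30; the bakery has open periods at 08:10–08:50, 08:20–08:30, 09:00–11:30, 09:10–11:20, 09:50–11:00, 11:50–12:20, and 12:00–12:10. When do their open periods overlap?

10:00-10:50

Merge the first list: 05:30-07:40, 10:00-10:50.
Merge the second list: 08:10-08:50, 09:00-11:30, 11:50-12:20.
05:30-07:40 falls entirely outside B.
10:00-10:50 overlaps B on 10:00-10:50.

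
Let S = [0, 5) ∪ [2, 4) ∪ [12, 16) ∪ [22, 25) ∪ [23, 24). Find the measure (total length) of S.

12

Merged: [0, 5), [12, 16), [22, 25).
Lengths: 5 + 4 + 3 = 12.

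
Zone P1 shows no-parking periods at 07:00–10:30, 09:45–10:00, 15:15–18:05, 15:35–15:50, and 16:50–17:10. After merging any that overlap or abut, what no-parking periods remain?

07:00–10:30, 15:15–18:05

09:45–10:00 overlaps/touches 07:00–10:30 → extend to 07:00–10:30.
15:15–18:05 is disjoint → start new block.
15:35–15:50 overlaps/touches 15:15–18:05 → extend to 15:15–18:05.
16:50–17:10 overlaps/touches 15:15–18:05 → extend to 15:15–18:05.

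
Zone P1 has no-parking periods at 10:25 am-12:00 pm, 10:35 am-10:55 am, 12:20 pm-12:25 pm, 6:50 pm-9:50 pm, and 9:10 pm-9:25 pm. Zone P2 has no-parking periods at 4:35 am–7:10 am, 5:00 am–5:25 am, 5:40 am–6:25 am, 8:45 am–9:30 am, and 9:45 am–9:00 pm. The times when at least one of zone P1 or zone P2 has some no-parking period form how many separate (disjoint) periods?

3

First set merges to 10:25 am–12:00 pm, 12:20 pm–12:25 pm, 6:50 pm–9:50 pm.
Second set merges to 4:35 am–7:10 am, 8:45 am–9:30 am, 9:45 am–9:00 pm.
A ∪ B = 4:35 am–7:10 am, 8:45 am–9:30 am, 9:45 am–9:50 pm.
That is 3 disjoint pieces.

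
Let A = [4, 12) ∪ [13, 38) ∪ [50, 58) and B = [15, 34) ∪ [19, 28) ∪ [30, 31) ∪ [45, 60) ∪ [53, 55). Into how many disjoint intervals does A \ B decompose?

3

B, merged: [15, 34), [45, 60).
A \ B = [4, 12), [13, 15), [34, 38).
That is 3 disjoint pieces.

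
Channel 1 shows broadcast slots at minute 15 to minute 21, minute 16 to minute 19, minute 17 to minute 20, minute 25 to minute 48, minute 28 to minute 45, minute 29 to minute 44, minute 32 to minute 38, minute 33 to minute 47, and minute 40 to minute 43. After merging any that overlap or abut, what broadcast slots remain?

minute 16 to minute 19 overlaps/touches minute 15 to minute 21 → extend to minute 15 to minute 21.
minute 17 to minute 20 overlaps/touches minute 15 to minute 21 → extend to minute 15 to minute 21.
minute 25 to minute 48 is disjoint → start new block.
minute 28 to minute 45 overlaps/touches minute 25 to minute 48 → extend to minute 25 to minute 48.
minute 29 to minute 44 overlaps/touches minute 25 to minute 48 → extend to minute 25 to minute 48.
minute 32 to minute 38 overlaps/touches minute 25 to minute 48 → extend to minute 25 to minute 48.
minute 33 to minute 47 overlaps/touches minute 25 to minute 48 → extend to minute 25 to minute 48.
minute 40 to minute 43 overlaps/touches minute 25 to minute 48 → extend to minute 25 to minute 48.

minute 15 to minute 21, minute 25 to minute 48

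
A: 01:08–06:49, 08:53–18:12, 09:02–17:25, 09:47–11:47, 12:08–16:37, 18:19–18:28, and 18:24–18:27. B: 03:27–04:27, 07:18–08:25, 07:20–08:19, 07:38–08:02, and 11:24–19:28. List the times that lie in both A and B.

03:27–04:27, 11:24–18:12, 18:19–18:28

A, merged: 01:08–06:49, 08:53–18:12, 18:19–18:28.
B, merged: 03:27–04:27, 07:18–08:25, 11:24–19:28.
01:08–06:49 meets the second set on 03:27–04:27.
08:53–18:12 meets the second set on 11:24–18:12.
18:19–18:28 meets the second set on 18:19–18:28.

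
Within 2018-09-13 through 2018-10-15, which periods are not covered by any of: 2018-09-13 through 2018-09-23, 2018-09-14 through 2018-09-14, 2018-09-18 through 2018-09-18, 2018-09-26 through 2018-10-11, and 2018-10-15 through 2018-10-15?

The merged coverage is 2018-09-13 through 2018-09-23, 2018-09-26 through 2018-10-11, 2018-10-15 through 2018-10-15.
Gaps within 2018-09-13 through 2018-10-15: 2018-09-24 through 2018-09-25, 2018-10-12 through 2018-10-14.

2018-09-24 through 2018-09-25, 2018-10-12 through 2018-10-14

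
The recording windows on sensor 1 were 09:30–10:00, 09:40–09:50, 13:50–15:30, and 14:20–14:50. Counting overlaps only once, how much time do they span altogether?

2 h 10 min

Merged: 09:30–10:00, 13:50–15:30.
Lengths: 30 min + 1 h 40 min = 2 h 10 min.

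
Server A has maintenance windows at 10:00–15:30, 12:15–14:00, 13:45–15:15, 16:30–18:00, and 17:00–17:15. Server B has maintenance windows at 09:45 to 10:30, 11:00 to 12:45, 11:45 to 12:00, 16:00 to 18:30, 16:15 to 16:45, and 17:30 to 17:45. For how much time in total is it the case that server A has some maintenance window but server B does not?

3 h 15 min

A, merged: 10:00-15:30, 16:30-18:00.
B, merged: 09:45-10:30, 11:00-12:45, 16:00-18:30.
A \ B = 10:30-11:00, 12:45-15:30.
Total: 30 min + 2 h 45 min = 3 h 15 min.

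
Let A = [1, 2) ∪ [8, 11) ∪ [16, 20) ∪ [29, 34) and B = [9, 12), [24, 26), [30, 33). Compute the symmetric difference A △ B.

[1, 2) ∪ [8, 9) ∪ [11, 12) ∪ [16, 20) ∪ [24, 26) ∪ [29, 30) ∪ [33, 34)

A \ B = [1, 2), [8, 9), [16, 20), [29, 30), [33, 34).
B \ A = [11, 12), [24, 26).
Union of the two gives the symmetric difference.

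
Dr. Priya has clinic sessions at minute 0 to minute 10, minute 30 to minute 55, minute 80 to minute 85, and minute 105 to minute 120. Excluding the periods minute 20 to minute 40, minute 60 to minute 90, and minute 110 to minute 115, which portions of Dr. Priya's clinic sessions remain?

minute 0 to minute 10, minute 40 to minute 55, minute 105 to minute 110, minute 115 to minute 120

minute 0 to minute 10: no B overlap → unchanged.
minute 30 to minute 55 minus B → minute 40 to minute 55.
minute 80 to minute 85: fully covered by B → removed.
minute 105 to minute 120 minus B → minute 105 to minute 110, minute 115 to minute 120.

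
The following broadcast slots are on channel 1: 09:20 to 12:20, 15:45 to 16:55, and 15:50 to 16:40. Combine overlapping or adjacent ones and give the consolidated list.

15:45–16:55 is disjoint → start new block.
15:50–16:40 overlaps/touches 15:45–16:55 → extend to 15:45–16:55.

09:20–12:20, 15:45–16:55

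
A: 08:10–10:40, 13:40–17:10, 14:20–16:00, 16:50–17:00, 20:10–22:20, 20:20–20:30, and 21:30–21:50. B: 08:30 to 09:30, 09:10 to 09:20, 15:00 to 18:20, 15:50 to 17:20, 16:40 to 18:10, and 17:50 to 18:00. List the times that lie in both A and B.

08:30–09:30, 15:00–17:10

A, merged: 08:10–10:40, 13:40–17:10, 20:10–22:20.
B, merged: 08:30–09:30, 15:00–18:20.
08:10–10:40 overlaps B on 08:30–09:30.
13:40–17:10 overlaps B on 15:00–17:10.
20:10–22:20 falls entirely outside B.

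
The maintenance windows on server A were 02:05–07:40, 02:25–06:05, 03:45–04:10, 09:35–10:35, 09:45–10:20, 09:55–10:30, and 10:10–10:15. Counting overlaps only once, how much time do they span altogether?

Merged: 02:05–07:40, 09:35–10:35.
Lengths: 5 h 35 min + 1 h = 6 h 35 min.

6 h 35 min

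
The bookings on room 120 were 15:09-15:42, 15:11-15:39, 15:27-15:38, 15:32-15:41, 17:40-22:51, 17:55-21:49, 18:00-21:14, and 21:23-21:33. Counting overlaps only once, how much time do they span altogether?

Merged: 15:09-15:42, 17:40-22:51.
Lengths: 33 min + 5 h 11 min = 5 h 44 min.

5 h 44 min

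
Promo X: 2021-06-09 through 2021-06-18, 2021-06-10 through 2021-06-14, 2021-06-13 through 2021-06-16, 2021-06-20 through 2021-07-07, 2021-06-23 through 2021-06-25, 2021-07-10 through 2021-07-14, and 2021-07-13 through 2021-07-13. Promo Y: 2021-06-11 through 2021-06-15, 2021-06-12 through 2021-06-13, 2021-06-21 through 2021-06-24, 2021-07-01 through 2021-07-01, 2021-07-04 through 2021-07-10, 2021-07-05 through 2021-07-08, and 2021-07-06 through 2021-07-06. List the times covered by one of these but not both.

A, merged: 2021-06-09 through 2021-06-18, 2021-06-20 through 2021-07-07, 2021-07-10 through 2021-07-14.
B, merged: 2021-06-11 through 2021-06-15, 2021-06-21 through 2021-06-24, 2021-07-01 through 2021-07-01, 2021-07-04 through 2021-07-10.
A \ B = 2021-06-09 through 2021-06-10, 2021-06-16 through 2021-06-18, 2021-06-20 through 2021-06-20, 2021-06-25 through 2021-06-30, 2021-07-02 through 2021-07-03, 2021-07-11 through 2021-07-14.
B \ A = 2021-07-08 through 2021-07-09.
Union of the two gives the symmetric difference.

2021-06-09 through 2021-06-10, 2021-06-16 through 2021-06-18, 2021-06-20 through 2021-06-20, 2021-06-25 through 2021-06-30, 2021-07-02 through 2021-07-03, 2021-07-08 through 2021-07-09, 2021-07-11 through 2021-07-14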